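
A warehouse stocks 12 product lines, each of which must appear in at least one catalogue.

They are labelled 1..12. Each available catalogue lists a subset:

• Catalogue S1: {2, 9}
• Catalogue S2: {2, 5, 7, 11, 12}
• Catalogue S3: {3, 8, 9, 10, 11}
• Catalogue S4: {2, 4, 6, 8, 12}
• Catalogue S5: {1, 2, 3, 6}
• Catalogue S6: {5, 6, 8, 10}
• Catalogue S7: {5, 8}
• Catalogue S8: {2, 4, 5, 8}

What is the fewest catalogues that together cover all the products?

4

Take {S2, S3, S4, S5}. Their union is {1, 2, 3, 4, 5, 6, 7, 8, 9, 10, 11, 12}, which is all 12 products.
No 3 of the 8 catalogues cover everything (all 56 combinations miss at least one product), so 4 is optimal.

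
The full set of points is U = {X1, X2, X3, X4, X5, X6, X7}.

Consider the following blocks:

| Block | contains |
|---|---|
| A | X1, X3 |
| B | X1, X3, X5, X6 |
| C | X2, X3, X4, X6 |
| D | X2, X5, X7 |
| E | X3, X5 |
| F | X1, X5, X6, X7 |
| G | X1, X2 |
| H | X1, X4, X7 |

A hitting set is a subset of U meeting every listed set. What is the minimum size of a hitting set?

T = {X1, X4, X5} meets every block (each contains at least one member of T), and |T| = 3.
No choice of 2 points meets every block, so 3 is the minimum.

3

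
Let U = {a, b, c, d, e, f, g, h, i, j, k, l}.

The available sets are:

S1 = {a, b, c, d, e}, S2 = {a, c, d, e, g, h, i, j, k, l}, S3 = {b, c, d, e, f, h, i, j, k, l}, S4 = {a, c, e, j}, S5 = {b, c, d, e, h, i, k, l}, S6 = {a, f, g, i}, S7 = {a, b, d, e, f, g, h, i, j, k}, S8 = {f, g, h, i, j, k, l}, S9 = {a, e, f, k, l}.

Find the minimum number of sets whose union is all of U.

S3 and S7 together: S3 ∪ S7 = {a, b, c, d, e, f, g, h, i, j, k, l} — every element is covered.
No single set has all 12 elements (the largest, S2, has 10), so 2 is optimal.

2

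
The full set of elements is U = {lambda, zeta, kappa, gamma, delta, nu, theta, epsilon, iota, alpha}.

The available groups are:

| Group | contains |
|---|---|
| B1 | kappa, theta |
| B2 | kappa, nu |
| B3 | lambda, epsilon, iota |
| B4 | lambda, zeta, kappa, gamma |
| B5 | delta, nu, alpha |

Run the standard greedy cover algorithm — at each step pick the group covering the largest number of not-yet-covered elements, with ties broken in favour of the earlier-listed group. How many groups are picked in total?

4

Greedy: pick B4 (covers 4 new) → pick B5 (covers 3 new) → pick B3 (covers 2 new) → pick B1 (covers 1 new). Total picks: 4.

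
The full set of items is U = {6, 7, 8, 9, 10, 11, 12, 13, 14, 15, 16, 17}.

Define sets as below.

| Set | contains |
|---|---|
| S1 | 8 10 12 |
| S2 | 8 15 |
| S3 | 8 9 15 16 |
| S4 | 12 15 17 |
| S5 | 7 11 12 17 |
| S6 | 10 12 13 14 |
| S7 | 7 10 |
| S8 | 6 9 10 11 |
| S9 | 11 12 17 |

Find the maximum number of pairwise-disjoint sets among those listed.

3

S2, S7, S9 are pairwise disjoint (S2={8,15}; S7={7,10}; S9={11,12,17}).
Every remaining set overlaps one of these, and no 4 of the listed sets are pairwise disjoint, so 3 is the maximum.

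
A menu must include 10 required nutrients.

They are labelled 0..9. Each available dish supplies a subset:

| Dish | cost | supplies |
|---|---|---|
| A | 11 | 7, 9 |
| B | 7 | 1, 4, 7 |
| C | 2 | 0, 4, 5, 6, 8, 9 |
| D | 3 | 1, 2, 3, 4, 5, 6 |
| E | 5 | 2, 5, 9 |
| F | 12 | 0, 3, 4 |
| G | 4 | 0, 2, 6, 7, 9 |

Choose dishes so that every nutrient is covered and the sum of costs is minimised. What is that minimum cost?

9

C, D, G together cover every nutrient (C ∪ D ∪ G = {0, 1, 2, 3, 4, 5, 6, 7, 8, 9}); total cost 2 + 3 + 4 = 9.
No covering selection has total cost below 9.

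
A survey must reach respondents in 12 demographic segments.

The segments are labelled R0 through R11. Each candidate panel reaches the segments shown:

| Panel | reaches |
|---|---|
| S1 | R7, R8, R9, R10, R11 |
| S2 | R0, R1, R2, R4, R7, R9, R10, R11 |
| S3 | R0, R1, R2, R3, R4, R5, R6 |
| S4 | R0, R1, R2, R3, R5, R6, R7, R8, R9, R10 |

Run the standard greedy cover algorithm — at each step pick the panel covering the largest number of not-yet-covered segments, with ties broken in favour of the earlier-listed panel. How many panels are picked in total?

Greedy: pick S4 (covers 10 new) → pick S2 (covers 2 new). Total picks: 2.

2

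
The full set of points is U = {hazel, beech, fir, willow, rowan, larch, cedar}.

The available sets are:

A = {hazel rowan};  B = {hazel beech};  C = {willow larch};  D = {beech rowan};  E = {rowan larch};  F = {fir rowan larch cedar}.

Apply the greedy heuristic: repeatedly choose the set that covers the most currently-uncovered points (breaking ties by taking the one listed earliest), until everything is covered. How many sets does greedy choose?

3

Greedy: pick F (covers 4 new) → pick B (covers 2 new) → pick C (covers 1 new). Total picks: 3.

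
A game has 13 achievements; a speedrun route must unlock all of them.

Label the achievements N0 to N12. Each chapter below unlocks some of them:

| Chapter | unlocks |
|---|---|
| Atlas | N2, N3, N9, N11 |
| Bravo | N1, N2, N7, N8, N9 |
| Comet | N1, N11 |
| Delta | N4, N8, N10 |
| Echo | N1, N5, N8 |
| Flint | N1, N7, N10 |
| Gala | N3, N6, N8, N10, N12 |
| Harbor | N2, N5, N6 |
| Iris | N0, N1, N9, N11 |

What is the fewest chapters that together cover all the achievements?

5

Delta and Flint and Gala and Harbor and Iris together: Delta ∪ Flint ∪ Gala ∪ Harbor ∪ Iris = {N0, N1, N2, N3, N4, N5, N6, N7, N8, N9, N10, N11, N12} — every achievement is covered.
No 4 of the 9 chapters cover everything (all 126 combinations miss at least one achievement), so 5 is optimal.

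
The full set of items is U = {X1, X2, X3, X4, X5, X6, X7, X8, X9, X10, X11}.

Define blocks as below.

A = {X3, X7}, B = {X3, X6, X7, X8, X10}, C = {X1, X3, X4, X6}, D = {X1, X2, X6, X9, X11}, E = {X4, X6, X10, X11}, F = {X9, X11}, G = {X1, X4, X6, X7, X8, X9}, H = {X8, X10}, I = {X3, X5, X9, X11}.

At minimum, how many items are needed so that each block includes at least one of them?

3

T = {X3, X8, X11} meets every block (each contains at least one member of T), and |T| = 3.
The blocks A, D, H are pairwise disjoint, so any hitting set needs a separate item for each — at least 3. Hence 3 is optimal.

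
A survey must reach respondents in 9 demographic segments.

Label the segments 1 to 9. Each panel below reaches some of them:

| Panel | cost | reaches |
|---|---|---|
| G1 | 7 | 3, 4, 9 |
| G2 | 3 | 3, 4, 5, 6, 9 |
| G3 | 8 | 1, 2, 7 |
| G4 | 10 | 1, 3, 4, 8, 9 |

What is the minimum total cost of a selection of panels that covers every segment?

21

G2, G3, G4 together cover every segment (G2 ∪ G3 ∪ G4 = {1, 2, 3, 4, 5, 6, 7, 8, 9}); total cost 3 + 8 + 10 = 21.
No covering selection has total cost below 21.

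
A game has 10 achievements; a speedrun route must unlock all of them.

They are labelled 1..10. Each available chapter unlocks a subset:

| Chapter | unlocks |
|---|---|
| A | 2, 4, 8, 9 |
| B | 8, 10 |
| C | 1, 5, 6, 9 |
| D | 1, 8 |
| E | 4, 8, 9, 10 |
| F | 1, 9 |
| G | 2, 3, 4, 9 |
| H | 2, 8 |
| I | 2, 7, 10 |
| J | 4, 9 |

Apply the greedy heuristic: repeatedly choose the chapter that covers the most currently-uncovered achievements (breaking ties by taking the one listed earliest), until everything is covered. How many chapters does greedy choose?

4

Greedy: pick A (covers 4 new) → pick C (covers 3 new) → pick I (covers 2 new) → pick G (covers 1 new). Total picks: 4.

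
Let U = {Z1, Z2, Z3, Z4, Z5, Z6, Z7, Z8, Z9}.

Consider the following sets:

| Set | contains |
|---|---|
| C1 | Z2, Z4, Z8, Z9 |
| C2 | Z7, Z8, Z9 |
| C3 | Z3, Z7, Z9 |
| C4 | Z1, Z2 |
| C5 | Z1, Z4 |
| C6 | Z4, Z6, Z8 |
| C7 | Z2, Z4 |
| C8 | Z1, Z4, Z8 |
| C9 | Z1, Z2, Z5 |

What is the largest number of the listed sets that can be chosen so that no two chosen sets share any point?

3

C3, C4, C6 are pairwise disjoint (C3={Z3,Z7,Z9}; C4={Z1,Z2}; C6={Z4,Z6,Z8}).
Every remaining set overlaps one of these, and no 4 of the listed sets are pairwise disjoint, so 3 is the maximum.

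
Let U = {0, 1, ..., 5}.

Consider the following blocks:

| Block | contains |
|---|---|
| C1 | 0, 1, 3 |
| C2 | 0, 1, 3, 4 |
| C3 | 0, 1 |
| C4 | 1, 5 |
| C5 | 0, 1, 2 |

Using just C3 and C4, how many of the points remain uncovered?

Union of C3, C4 = {0, 1, 5}.
Not covered: 2, 3, 4 — 3 points.

3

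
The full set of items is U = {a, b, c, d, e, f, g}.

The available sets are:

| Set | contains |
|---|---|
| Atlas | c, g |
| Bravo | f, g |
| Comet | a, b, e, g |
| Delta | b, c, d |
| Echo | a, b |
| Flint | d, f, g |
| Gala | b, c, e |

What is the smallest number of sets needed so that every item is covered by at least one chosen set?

3

Bravo and Comet and Delta together: Bravo ∪ Comet ∪ Delta = {a, b, c, d, e, f, g} — every item is covered.
No 2 of the 7 sets cover everything (all 21 combinations miss at least one item), so 3 is optimal.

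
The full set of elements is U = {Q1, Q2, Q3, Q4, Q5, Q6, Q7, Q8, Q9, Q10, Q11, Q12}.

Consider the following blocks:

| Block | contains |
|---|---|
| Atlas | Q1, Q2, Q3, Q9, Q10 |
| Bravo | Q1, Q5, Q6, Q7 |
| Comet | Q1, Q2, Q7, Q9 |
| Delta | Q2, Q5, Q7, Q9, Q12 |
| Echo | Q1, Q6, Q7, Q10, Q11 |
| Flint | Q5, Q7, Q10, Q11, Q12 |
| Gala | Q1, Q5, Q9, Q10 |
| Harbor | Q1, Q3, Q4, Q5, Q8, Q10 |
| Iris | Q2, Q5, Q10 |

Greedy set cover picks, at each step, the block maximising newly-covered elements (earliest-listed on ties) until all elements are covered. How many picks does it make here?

Greedy: pick Harbor (covers 6 new) → pick Delta (covers 4 new) → pick Echo (covers 2 new). Total picks: 3.

3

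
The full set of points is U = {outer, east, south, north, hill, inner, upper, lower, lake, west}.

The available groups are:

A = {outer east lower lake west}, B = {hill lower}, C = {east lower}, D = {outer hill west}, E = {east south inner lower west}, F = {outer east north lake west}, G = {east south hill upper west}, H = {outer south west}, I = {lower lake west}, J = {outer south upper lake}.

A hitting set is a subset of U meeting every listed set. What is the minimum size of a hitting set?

3

The 3 points {outer, south, lower} hit every group.
No choice of 2 points meets every group, so 3 is the minimum.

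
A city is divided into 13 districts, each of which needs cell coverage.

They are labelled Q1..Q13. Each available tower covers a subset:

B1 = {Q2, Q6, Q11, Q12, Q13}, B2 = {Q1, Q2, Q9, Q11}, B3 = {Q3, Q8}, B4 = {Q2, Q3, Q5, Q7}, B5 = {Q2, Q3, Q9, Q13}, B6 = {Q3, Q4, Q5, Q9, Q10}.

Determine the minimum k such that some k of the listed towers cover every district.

Take {B1, B2, B3, B4, B6}. Their union is {Q1, Q2, Q3, Q4, Q5, Q6, Q7, Q8, Q9, Q10, Q11, Q12, Q13}, which is all 13 districts.
No 4 of the 6 towers cover everything (all 15 combinations miss at least one district), so 5 is optimal.

5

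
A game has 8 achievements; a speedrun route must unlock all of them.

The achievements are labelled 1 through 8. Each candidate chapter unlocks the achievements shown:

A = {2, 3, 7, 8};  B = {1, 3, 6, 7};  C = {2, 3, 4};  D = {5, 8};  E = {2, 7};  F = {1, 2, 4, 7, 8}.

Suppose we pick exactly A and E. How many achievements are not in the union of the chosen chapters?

4

Union of A, E = {2, 3, 7, 8}.
Not covered: 1, 4, 5, 6 — 4 achievements.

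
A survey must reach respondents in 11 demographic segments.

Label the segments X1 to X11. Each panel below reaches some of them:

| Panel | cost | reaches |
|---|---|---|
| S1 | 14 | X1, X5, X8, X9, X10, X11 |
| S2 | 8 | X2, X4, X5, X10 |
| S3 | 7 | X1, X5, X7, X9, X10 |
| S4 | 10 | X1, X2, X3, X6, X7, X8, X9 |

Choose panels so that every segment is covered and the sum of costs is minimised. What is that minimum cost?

S1, S2, S4 together cover every segment (S1 ∪ S2 ∪ S4 = {X1, X2, X3, X4, X5, X6, X7, X8, X9, X10, X11}); total cost 14 + 8 + 10 = 32.
The greedy pick S3, S4, S2, S1 costs 39; no covering selection beats 32.

32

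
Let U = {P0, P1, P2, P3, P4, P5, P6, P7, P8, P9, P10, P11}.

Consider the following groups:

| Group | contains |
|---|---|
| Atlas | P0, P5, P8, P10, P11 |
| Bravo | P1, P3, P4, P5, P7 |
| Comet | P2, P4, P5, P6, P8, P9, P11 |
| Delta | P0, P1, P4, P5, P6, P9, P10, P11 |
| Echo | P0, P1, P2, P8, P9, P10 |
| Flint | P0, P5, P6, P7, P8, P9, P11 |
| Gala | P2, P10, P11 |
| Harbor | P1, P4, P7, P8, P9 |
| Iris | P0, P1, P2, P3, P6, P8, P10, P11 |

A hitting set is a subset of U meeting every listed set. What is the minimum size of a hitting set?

2

H = {P1, P11} meets every group (each contains at least one member of H), and |H| = 2.
The groups Bravo, Gala are pairwise disjoint, so any hitting set needs a separate element for each — at least 2. Hence 2 is optimal.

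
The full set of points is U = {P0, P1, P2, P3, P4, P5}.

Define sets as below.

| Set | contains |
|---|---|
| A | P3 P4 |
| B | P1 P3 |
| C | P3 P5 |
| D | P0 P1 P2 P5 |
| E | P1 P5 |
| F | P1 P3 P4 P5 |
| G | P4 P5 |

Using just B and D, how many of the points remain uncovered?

1

Union of B, D = {P0, P1, P2, P3, P5}.
Not covered: P4 — 1 point.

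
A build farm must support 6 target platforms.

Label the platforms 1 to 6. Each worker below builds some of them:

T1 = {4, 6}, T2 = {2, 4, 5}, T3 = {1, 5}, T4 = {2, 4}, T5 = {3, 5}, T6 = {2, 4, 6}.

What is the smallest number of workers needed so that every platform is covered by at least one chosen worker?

Take {T3, T5, T6}. Their union is {1, 2, 3, 4, 5, 6}, which is all 6 platforms.
Only T3 contains 1, so T3 is forced; the remaining 4 platforms need at least 2 more workers (each remaining worker adds at most 3) — so at least 3 workers are needed, and 3 is optimal.

3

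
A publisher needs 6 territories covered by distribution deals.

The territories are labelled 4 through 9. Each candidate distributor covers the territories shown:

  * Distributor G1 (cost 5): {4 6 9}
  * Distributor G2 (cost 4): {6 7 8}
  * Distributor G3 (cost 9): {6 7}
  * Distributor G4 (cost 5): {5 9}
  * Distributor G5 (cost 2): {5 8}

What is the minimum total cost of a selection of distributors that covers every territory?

G1, G2, G5 together cover every territory (G1 ∪ G2 ∪ G5 = {4, 5, 6, 7, 8, 9}); total cost 5 + 4 + 2 = 11.
No covering selection has total cost below 11.

11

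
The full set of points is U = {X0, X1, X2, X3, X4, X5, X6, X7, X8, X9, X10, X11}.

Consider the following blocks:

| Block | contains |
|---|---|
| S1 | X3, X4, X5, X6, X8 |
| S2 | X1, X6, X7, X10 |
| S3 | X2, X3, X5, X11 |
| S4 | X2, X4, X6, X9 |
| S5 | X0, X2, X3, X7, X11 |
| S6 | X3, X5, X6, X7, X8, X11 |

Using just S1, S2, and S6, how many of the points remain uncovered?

Union of S1, S2, S6 = {X1, X3, X4, X5, X6, X7, X8, X10, X11}.
Not covered: X0, X2, X9 — 3 points.

3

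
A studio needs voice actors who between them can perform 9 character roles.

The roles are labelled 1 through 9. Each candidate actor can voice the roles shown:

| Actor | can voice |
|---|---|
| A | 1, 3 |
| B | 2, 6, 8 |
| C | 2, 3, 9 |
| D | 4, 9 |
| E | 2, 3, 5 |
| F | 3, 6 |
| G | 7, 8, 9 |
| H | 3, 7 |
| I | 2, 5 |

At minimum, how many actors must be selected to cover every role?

5

Take {A, B, D, H, I}. Their union is {1, 2, 3, 4, 5, 6, 7, 8, 9}, which is all 9 roles.
No 4 of the 9 actors cover everything (all 126 combinations miss at least one role), so 5 is optimal.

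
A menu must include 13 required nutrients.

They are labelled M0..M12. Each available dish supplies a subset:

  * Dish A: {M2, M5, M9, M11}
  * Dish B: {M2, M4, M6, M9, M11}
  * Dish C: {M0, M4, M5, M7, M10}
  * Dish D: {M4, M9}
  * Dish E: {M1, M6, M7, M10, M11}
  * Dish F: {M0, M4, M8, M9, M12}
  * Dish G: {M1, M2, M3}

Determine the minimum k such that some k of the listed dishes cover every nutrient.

Take {A, E, F, G}. Their union is {M0, M1, M2, M3, M4, M5, M6, M7, M8, M9, M10, M11, M12}, which is all 13 nutrients.
No 3 of the 7 dishes cover everything (all 35 combinations miss at least one nutrient), so 4 is optimal.

4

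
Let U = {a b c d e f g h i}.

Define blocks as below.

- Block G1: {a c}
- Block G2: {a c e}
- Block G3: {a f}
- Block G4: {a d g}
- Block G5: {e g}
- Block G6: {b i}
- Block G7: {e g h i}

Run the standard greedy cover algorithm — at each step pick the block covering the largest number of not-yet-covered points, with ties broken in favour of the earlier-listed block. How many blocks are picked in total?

Greedy: pick G7 (covers 4 new) → pick G1 (covers 2 new) → pick G3 (covers 1 new) → pick G4 (covers 1 new) → pick G6 (covers 1 new). Total picks: 5.

5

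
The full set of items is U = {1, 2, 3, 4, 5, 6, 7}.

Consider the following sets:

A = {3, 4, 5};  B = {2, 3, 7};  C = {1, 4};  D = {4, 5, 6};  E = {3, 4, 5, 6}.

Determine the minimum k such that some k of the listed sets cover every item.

Take {B, C, E}. Their union is {1, 2, 3, 4, 5, 6, 7}, which is all 7 items.
Only C contains 1, so C is forced; the remaining 5 items need at least 2 more sets (each remaining set adds at most 3) — so at least 3 sets are needed, and 3 is optimal.

3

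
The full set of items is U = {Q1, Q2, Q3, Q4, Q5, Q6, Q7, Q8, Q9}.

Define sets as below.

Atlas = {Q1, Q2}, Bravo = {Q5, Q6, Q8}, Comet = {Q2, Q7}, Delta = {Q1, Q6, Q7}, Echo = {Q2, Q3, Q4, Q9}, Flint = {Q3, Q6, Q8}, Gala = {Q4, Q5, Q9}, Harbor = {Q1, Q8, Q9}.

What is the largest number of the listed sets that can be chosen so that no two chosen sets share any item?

Comet, Flint, Gala are pairwise disjoint (Comet={Q2,Q7}; Flint={Q3,Q6,Q8}; Gala={Q4,Q5,Q9}).
Every remaining set overlaps one of these, and no 4 of the listed sets are pairwise disjoint, so 3 is the maximum.

3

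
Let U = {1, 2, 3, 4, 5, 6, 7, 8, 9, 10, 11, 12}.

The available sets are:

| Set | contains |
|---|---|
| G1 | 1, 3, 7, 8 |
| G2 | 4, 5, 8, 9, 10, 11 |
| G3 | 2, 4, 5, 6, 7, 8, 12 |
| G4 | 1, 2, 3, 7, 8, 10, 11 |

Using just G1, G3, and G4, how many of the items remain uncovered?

1

Union of G1, G3, G4 = {1, 2, 3, 4, 5, 6, 7, 8, 10, 11, 12}.
Not covered: 9 — 1 item.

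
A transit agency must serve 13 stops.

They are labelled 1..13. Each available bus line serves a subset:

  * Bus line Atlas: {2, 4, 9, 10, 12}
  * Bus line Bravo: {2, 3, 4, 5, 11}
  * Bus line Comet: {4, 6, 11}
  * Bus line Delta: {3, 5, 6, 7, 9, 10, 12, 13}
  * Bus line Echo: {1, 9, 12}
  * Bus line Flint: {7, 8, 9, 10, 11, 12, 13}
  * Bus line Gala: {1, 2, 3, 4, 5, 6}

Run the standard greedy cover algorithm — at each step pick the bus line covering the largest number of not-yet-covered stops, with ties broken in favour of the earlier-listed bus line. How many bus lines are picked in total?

Greedy: pick Delta (covers 8 new) → pick Bravo (covers 3 new) → pick Echo (covers 1 new) → pick Flint (covers 1 new). Total picks: 4.
(The true minimum cover uses only 2 bus lines, so greedy is not optimal here.)

4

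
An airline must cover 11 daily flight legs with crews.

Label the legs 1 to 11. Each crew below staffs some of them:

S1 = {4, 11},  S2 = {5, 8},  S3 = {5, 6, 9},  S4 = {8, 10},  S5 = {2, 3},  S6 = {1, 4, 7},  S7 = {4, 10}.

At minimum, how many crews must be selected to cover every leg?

S1 and S3 and S4 and S5 and S6 together: S1 ∪ S3 ∪ S4 ∪ S5 ∪ S6 = {1, 2, 3, 4, 5, 6, 7, 8, 9, 10, 11} — every leg is covered.
No 4 of the 7 crews cover everything (all 35 combinations miss at least one leg), so 5 is optimal.

5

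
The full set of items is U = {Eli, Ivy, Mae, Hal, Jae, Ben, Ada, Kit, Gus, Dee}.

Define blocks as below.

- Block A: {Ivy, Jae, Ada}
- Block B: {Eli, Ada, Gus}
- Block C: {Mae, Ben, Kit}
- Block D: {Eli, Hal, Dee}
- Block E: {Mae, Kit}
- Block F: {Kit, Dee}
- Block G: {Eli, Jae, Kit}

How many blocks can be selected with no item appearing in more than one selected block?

A, C, D are pairwise disjoint (A={Ivy,Jae,Ada}; C={Mae,Ben,Kit}; D={Eli,Hal,Dee}).
Every remaining block overlaps one of these, and no 4 of the listed blocks are pairwise disjoint, so 3 is the maximum.

3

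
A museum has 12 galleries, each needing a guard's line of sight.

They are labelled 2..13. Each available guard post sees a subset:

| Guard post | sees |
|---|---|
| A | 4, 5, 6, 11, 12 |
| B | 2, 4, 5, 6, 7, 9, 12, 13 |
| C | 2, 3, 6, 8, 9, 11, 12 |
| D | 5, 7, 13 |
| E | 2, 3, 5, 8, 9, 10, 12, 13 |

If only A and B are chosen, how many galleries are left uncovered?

3

Union of A, B = {2, 4, 5, 6, 7, 9, 11, 12, 13}.
Not covered: 3, 8, 10 — 3 galleries.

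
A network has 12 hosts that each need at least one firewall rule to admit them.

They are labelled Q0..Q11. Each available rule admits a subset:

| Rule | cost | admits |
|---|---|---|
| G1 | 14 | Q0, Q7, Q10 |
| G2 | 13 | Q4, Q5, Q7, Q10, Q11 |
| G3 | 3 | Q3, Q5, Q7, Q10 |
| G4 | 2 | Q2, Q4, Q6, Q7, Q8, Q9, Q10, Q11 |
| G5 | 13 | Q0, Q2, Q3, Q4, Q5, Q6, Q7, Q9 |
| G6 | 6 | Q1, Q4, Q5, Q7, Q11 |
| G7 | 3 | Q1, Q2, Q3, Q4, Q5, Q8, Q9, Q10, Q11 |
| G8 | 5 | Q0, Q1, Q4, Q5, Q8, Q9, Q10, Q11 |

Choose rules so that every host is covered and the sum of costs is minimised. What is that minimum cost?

10

G3, G4, G8 together cover every host (G3 ∪ G4 ∪ G8 = {Q0, Q1, Q2, Q3, Q4, Q5, Q6, Q7, Q8, Q9, Q10, Q11}); total cost 3 + 2 + 5 = 10.
No covering selection has total cost below 10.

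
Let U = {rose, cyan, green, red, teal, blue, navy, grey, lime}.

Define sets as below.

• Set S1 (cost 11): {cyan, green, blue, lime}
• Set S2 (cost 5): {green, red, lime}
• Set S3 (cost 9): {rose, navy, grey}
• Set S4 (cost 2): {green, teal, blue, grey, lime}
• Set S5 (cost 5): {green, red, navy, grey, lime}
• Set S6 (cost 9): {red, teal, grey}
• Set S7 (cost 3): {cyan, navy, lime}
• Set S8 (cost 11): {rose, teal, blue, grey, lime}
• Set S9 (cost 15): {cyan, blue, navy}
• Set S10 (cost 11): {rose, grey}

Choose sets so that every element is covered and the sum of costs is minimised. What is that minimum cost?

19

S2, S7, S8 together cover every element (S2 ∪ S7 ∪ S8 = {rose, cyan, green, red, teal, blue, navy, grey, lime}); total cost 5 + 3 + 11 = 19.
No covering selection has total cost below 19.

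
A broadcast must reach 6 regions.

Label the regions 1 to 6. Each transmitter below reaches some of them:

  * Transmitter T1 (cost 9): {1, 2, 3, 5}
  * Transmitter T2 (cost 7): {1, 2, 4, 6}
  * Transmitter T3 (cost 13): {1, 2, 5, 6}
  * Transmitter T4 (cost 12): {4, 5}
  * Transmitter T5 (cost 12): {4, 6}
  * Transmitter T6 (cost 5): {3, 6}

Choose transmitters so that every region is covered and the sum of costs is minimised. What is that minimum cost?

T1, T2 together cover every region (T1 ∪ T2 = {1, 2, 3, 4, 5, 6}); total cost 9 + 7 = 16.
No covering selection has total cost below 16.

16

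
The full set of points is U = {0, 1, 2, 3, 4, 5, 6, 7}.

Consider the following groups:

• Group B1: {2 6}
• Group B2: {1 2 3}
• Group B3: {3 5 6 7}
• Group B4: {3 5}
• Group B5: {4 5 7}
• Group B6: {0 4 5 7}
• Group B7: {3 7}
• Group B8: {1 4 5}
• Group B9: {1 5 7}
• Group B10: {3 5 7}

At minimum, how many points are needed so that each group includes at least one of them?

3

Take H = {2, 5, 7}. Each listed group contains at least one of these, so H is a hitting set of size 3.
The groups B1, B7, B8 are pairwise disjoint, so any hitting set needs a separate point for each — at least 3. Hence 3 is optimal.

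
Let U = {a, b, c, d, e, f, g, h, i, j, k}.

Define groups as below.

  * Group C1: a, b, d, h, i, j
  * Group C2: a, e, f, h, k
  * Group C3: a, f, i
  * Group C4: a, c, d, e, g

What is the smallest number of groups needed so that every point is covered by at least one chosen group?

C1, C2, and C4 cover everything between them: the union {a, b, c, d, e, f, g, h, i, j, k} is all of U.
Only C1 contains b, so C1 is forced; the remaining 5 points need at least 2 more groups (each remaining group adds at most 3) — so at least 3 groups are needed, and 3 is optimal.

3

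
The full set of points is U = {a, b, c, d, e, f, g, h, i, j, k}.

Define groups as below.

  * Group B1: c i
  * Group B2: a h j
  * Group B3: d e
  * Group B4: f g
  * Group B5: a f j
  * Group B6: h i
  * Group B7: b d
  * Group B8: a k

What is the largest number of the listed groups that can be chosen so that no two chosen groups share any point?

B1, B4, B7, B8 are pairwise disjoint (B1={c,i}; B4={f,g}; B7={b,d}; B8={a,k}).
Every remaining group overlaps one of these, and no 5 of the listed groups are pairwise disjoint, so 4 is the maximum.

4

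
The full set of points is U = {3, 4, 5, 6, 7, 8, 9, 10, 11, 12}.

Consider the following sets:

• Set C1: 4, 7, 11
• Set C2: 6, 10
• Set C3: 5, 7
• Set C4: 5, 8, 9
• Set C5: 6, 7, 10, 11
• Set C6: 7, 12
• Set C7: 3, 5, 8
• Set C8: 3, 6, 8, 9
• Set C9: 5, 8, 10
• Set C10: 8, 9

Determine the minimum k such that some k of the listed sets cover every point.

C1, C6, C8, and C9 cover everything between them: the union {3, 4, 5, 6, 7, 8, 9, 10, 11, 12} is all of U.
No 3 of the 10 sets cover everything (all 120 combinations miss at least one point), so 4 is optimal.

4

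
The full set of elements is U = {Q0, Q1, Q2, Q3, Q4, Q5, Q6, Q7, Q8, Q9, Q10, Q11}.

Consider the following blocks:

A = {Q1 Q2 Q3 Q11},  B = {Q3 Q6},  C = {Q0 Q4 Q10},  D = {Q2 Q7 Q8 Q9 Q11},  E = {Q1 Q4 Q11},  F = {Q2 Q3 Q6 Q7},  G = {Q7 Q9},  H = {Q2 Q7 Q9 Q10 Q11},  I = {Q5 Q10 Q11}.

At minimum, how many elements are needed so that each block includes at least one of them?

4

The 4 elements {Q3, Q4, Q5, Q7} hit every block.
No choice of 3 elements meets every block, so 4 is the minimum.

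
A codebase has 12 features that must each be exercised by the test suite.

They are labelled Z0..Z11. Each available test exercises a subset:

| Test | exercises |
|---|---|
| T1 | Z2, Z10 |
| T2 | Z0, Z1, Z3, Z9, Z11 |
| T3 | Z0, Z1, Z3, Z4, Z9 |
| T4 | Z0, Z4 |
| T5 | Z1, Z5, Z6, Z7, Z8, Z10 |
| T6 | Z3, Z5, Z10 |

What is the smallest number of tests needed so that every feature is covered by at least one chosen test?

4

T1 and T2 and T4 and T5 together: T1 ∪ T2 ∪ T4 ∪ T5 = {Z0, Z1, Z2, Z3, Z4, Z5, Z6, Z7, Z8, Z9, Z10, Z11} — every feature is covered.
No 3 of the 6 tests cover everything (all 20 combinations miss at least one feature), so 4 is optimal.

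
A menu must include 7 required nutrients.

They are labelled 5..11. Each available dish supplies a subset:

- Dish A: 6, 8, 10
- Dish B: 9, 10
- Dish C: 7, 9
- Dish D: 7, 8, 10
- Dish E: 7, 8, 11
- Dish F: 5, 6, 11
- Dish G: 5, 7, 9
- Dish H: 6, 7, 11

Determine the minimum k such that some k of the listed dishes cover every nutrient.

3

A and C and F together: A ∪ C ∪ F = {5, 6, 7, 8, 9, 10, 11} — every nutrient is covered.
Each dish has at most 3 nutrients, and 2·3 = 6 < 7 — so at least 3 dishes are needed, and 3 is optimal.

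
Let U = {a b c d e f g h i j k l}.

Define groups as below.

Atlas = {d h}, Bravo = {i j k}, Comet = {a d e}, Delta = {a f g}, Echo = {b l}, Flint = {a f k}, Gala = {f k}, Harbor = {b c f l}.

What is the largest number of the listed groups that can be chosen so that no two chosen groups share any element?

Atlas, Bravo, Delta, Echo are pairwise disjoint (Atlas={d,h}; Bravo={i,j,k}; Delta={a,f,g}; Echo={b,l}).
Every remaining group overlaps one of these, and no 5 of the listed groups are pairwise disjoint, so 4 is the maximum.

4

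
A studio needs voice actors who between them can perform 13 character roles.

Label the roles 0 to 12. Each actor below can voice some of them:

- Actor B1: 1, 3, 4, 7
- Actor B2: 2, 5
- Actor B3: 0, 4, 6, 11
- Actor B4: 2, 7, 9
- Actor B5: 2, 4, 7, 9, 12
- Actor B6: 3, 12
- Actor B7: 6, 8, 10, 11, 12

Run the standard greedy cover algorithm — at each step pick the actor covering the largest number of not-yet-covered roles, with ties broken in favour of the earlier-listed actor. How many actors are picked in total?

Greedy: pick B5 (covers 5 new) → pick B7 (covers 4 new) → pick B1 (covers 2 new) → pick B2 (covers 1 new) → pick B3 (covers 1 new). Total picks: 5.

5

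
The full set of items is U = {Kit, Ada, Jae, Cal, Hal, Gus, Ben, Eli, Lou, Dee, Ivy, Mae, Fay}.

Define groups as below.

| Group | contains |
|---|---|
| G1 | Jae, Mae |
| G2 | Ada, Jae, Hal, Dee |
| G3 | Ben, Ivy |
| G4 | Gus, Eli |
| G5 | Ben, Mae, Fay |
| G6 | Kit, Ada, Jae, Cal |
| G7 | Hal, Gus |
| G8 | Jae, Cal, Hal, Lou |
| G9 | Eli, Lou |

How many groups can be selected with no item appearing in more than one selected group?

4

G3, G6, G7, G9 are pairwise disjoint (G3={Ben,Ivy}; G6={Kit,Ada,Jae,Cal}; G7={Hal,Gus}; G9={Eli,Lou}).
Every remaining group overlaps one of these, and no 5 of the listed groups are pairwise disjoint, so 4 is the maximum.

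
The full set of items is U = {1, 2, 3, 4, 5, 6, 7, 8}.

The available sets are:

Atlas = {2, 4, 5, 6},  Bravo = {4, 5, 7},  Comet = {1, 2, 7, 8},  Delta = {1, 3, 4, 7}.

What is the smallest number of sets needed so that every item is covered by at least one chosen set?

3

Atlas and Comet and Delta together: Atlas ∪ Comet ∪ Delta = {1, 2, 3, 4, 5, 6, 7, 8} — every item is covered.
Only Delta contains 3, so Delta is forced; the remaining 4 items need at least 2 more sets (each remaining set adds at most 3) — so at least 3 sets are needed, and 3 is optimal.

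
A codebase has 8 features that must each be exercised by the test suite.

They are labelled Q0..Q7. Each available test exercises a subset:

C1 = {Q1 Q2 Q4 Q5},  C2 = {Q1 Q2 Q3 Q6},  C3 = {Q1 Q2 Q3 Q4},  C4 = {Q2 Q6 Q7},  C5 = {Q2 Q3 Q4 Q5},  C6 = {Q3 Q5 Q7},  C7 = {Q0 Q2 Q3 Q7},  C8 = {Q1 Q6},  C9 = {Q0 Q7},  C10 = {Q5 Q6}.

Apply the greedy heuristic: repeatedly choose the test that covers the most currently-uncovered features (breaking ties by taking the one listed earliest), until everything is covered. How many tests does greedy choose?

Greedy: pick C1 (covers 4 new) → pick C7 (covers 3 new) → pick C2 (covers 1 new). Total picks: 3.

3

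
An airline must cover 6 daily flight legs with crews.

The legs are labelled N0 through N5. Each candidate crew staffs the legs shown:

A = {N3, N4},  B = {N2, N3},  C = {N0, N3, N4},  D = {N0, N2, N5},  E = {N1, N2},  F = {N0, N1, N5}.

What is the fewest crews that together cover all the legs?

A and E and F together: A ∪ E ∪ F = {N0, N1, N2, N3, N4, N5} — every leg is covered.
No 2 of the 6 crews cover everything (all 15 combinations miss at least one leg), so 3 is optimal.

3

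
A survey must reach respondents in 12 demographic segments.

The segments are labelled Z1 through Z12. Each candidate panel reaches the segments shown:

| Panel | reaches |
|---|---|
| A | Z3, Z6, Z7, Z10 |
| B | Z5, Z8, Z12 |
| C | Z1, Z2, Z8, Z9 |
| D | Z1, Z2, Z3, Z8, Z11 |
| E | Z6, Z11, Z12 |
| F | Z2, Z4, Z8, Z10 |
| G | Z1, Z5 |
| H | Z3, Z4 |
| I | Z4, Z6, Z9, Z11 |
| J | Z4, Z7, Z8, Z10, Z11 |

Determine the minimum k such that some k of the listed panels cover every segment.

Take {A, B, C, I}. Their union is {Z1, Z2, Z3, Z4, Z5, Z6, Z7, Z8, Z9, Z10, Z11, Z12}, which is all 12 segments.
No 3 of the 10 panels cover everything (all 120 combinations miss at least one segment), so 4 is optimal.

4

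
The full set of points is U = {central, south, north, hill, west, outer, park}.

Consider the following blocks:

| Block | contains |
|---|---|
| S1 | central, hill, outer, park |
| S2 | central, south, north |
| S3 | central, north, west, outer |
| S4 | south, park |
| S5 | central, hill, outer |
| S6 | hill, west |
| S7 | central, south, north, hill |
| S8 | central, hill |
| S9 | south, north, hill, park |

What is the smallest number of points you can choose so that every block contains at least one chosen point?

Take H = {central, west, park}. Each listed block contains at least one of these, so H is a hitting set of size 3.
No choice of 2 points meets every block, so 3 is the minimum.

3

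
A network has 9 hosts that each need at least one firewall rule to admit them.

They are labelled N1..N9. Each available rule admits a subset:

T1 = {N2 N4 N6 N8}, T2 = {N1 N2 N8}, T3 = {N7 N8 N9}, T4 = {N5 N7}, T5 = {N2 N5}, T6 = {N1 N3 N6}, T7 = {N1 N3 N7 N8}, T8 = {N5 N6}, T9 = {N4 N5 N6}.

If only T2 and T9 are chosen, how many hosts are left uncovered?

Union of T2, T9 = {N1, N2, N4, N5, N6, N8}.
Not covered: N3, N7, N9 — 3 hosts.

3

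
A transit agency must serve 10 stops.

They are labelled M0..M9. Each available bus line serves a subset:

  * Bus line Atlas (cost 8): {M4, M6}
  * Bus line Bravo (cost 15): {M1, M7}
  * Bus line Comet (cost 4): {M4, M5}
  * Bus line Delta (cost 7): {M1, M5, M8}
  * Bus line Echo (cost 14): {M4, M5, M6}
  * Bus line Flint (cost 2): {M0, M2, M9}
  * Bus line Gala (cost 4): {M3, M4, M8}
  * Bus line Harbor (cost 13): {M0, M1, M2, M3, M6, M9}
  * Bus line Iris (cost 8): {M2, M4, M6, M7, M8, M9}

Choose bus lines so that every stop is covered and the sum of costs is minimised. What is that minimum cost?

21

Delta, Flint, Gala, Iris together cover every stop (Delta ∪ Flint ∪ Gala ∪ Iris = {M0, M1, M2, M3, M4, M5, M6, M7, M8, M9}); total cost 7 + 2 + 4 + 8 = 21.
No covering selection has total cost below 21.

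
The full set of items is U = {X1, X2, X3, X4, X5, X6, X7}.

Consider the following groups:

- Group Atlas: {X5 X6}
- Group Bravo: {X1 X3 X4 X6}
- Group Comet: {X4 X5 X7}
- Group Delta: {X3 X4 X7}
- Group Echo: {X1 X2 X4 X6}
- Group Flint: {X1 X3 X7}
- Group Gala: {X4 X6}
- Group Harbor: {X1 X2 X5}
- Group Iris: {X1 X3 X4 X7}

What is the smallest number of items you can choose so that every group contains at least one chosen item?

The 3 items {X5, X6, X7} hit every group.
No choice of 2 items meets every group, so 3 is the minimum.

3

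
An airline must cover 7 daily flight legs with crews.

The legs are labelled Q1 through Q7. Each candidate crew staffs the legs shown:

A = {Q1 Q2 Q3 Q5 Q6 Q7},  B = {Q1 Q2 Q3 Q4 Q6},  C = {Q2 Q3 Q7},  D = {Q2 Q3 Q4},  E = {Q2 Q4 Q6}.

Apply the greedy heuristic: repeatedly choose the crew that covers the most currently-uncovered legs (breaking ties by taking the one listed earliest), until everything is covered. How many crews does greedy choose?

2

Greedy: pick A (covers 6 new) → pick B (covers 1 new). Total picks: 2.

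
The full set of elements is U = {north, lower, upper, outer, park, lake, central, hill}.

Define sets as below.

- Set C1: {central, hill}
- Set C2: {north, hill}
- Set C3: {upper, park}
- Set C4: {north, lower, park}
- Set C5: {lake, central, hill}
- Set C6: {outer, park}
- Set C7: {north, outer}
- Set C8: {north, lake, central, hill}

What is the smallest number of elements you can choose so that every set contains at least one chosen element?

3

The 3 elements {north, park, hill} hit every set.
The sets C1, C3, C7 are pairwise disjoint, so any hitting set needs a separate element for each — at least 3. Hence 3 is optimal.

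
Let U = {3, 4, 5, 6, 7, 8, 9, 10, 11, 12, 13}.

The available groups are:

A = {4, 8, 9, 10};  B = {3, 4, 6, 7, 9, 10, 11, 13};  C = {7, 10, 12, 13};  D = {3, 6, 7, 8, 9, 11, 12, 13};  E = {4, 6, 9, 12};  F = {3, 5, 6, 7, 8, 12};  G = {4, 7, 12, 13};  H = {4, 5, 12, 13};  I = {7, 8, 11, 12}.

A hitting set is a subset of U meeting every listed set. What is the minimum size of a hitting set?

The 2 elements {9, 12} hit every group.
No single element lies in every group, so at least 2 are needed and 2 is optimal.

2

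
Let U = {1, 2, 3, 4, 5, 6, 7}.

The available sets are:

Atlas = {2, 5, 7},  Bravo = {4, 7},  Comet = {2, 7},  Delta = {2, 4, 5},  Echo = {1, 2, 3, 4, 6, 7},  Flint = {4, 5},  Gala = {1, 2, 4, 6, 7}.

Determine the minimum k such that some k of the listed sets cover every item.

Echo and Flint together: Echo ∪ Flint = {1, 2, 3, 4, 5, 6, 7} — every item is covered.
No single set has all 7 items (the largest, Echo, has 6), so 2 is optimal.

2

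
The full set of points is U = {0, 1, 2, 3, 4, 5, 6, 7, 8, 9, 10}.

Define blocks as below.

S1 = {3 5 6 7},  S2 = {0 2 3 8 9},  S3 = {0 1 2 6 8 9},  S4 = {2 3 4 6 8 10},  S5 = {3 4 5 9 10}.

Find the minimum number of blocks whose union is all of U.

3

S1, S3, and S5 cover everything between them: the union {0, 1, 2, 3, 4, 5, 6, 7, 8, 9, 10} is all of U.
Only S3 contains 1, so S3 is forced; the remaining 5 points need at least 2 more blocks (each remaining block adds at most 4) — so at least 3 blocks are needed, and 3 is optimal.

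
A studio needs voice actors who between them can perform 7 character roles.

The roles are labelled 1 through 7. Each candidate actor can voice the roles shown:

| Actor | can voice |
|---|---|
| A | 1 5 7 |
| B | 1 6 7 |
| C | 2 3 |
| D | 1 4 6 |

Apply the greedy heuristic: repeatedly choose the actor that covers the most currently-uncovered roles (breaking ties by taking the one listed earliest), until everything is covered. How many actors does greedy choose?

Greedy: pick A (covers 3 new) → pick C (covers 2 new) → pick D (covers 2 new). Total picks: 3.

3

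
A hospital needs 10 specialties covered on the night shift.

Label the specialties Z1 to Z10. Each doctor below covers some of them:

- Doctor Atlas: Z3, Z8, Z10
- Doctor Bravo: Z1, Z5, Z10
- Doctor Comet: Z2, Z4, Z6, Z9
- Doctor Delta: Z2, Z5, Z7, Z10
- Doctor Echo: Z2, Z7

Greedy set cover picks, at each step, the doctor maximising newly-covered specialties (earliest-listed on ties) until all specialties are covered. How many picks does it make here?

4

Greedy: pick Comet (covers 4 new) → pick Atlas (covers 3 new) → pick Bravo (covers 2 new) → pick Delta (covers 1 new). Total picks: 4.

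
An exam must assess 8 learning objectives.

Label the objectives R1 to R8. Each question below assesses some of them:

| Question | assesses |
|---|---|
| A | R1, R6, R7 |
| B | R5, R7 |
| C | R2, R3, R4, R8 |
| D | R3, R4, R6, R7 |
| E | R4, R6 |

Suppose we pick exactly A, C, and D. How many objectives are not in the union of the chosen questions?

Union of A, C, D = {R1, R2, R3, R4, R6, R7, R8}.
Not covered: R5 — 1 objective.

1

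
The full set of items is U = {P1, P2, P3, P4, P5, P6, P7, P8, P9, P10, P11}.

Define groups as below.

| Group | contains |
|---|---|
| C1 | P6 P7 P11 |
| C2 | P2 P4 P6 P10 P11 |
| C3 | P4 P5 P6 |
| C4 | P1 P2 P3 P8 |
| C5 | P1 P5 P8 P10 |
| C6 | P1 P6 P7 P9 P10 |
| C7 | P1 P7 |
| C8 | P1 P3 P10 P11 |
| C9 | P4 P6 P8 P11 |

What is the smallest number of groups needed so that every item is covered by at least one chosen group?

4

Take {C4, C5, C6, C9}. Their union is {P1, P2, P3, P4, P5, P6, P7, P8, P9, P10, P11}, which is all 11 items.
No 3 of the 9 groups cover everything (all 84 combinations miss at least one item), so 4 is optimal.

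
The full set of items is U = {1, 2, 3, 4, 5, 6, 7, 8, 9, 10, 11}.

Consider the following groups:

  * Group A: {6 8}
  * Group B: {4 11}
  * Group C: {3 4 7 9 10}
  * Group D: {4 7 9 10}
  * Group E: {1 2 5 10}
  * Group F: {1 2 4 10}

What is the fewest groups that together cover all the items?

4

A, B, C, and E cover everything between them: the union {1, 2, 3, 4, 5, 6, 7, 8, 9, 10, 11} is all of U.
Only B contains 11, so B is forced; the remaining 9 items need at least 3 more groups (each remaining group adds at most 4) — so at least 4 groups are needed, and 4 is optimal.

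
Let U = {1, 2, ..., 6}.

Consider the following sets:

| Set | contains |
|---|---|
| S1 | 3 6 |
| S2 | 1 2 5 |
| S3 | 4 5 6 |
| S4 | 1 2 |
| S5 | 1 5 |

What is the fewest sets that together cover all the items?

3

S1, S2, and S3 cover everything between them: the union {1, 2, 3, 4, 5, 6} is all of U.
Only S1 contains 3, so S1 is forced; the remaining 4 items need at least 2 more sets (each remaining set adds at most 3) — so at least 3 sets are needed, and 3 is optimal.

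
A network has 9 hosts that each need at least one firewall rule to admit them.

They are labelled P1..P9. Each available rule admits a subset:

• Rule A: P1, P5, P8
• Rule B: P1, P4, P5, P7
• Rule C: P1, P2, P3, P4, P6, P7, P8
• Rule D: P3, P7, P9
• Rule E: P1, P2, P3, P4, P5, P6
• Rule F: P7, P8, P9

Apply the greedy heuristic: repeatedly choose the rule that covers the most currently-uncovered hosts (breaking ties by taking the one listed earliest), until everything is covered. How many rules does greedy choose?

3

Greedy: pick C (covers 7 new) → pick A (covers 1 new) → pick D (covers 1 new). Total picks: 3.
(The true minimum cover uses only 2 rules, so greedy is not optimal here.)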